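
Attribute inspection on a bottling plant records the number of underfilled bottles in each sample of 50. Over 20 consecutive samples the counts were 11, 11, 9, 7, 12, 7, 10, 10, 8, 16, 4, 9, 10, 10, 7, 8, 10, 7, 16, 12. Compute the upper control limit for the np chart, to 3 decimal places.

p̄ = Σdᵢ / (k·n) = 194 / (20 × 50) = 0.19400
UCL = np̄ + 3·√(np̄(1−p̄)) = 9.7000 + 3 × √(9.7000×0.80600) = 9.7000 + 3 × 2.7961 = 18.0883

18.088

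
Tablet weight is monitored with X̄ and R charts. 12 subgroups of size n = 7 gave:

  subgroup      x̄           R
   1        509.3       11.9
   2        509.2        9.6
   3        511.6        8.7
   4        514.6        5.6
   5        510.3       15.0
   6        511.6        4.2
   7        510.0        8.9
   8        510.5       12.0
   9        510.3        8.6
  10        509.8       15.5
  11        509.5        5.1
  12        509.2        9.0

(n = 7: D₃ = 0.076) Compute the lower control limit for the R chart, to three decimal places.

R̄ = (11.9 + 9.6 + 8.7 + 5.6 + 15.0 + 4.2 + 8.9 + 12.0 + 8.6 + 15.5 + 5.1 + 9.0) / 12 = 114.1000 / 12 = 9.5083
LCL_R = D₃·R̄ = 0.076 × 9.5083 = 0.7226

0.723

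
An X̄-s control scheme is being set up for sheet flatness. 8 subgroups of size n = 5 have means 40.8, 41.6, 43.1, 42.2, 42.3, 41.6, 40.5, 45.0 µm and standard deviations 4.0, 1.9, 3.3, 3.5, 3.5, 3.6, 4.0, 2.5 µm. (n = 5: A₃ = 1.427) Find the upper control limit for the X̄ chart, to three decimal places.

46.829

X̄̄ = (40.8 + 41.6 + 43.1 + 42.2 + 42.3 + 41.6 + 40.5 + 45.0) / 8 = 42.1375
s̄ = (4.0 + 1.9 + 3.3 + 3.5 + 3.5 + 3.6 + 4.0 + 2.5) / 8 = 3.2875
UCL = X̄̄ + A₃·s̄ = 42.1375 + 1.427 × 3.2875 = 46.8288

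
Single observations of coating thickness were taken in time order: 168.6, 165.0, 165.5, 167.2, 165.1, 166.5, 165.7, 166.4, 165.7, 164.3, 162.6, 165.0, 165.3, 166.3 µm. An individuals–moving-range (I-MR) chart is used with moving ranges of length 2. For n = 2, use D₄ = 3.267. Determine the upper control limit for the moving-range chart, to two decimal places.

Moving ranges: 3.6, 0.5, 1.7, 2.1, 1.4, 0.8, 0.7, 0.7, 1.4, 1.7, 2.4, 0.3, 1.0; M̄R̄ = 18.3000 / 13 = 1.4077
UCL_MR = D₄·M̄R̄ = 3.267 × 1.4077 = 4.5989

4.60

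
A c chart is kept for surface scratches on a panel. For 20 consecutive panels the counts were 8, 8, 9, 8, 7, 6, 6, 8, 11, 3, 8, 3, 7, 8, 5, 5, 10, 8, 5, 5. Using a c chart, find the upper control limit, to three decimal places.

14.780

c̄ = (8 + 8 + 9 + 8 + 7 + 6 + 6 + 8 + 11 + 3 + 8 + 3 + 7 + 8 + 5 + 5 + 10 + 8 + 5 + 5) / 20 = 138 / 20 = 6.9000
UCL = c̄ + 3√c̄ = 6.9000 + 3 × √6.9000 = 6.9000 + 3 × 2.6268 = 14.7804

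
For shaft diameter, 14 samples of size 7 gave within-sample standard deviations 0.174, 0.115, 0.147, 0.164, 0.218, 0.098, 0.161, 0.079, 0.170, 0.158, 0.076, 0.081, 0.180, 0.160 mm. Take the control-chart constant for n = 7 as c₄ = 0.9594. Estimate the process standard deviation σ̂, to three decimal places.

0.147

s̄ = (0.174 + 0.115 + 0.147 + 0.164 + 0.218 + 0.098 + 0.161 + 0.079 + 0.170 + 0.158 + 0.076 + 0.081 + 0.180 + 0.160) / 14 = 0.1415
σ̂ = s̄ / c₄ = 0.1415 / 0.9594 = 0.1475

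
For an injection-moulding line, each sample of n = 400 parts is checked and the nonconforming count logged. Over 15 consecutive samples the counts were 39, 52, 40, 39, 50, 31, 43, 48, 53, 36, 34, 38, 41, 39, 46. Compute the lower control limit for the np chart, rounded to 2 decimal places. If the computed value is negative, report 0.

23.55

p̄ = Σdᵢ / (k·n) = 629 / (15 × 400) = 0.10483
LCL = np̄ − 3·√(np̄(1−p̄)) = 41.9333 − 3 × 6.1268 = 23.5530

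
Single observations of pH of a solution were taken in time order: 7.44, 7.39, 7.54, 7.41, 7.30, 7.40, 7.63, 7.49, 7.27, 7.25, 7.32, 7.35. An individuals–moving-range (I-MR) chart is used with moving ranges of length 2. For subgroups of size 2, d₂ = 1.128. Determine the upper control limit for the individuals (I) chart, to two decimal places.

7.70

X̄ = (7.44 + 7.39 + 7.54 + 7.41 + 7.30 + 7.40 + 7.63 + 7.49 + 7.27 + 7.25 + 7.32 + 7.35) / 12 = 7.3992
Moving ranges: 0.05, 0.15, 0.13, 0.11, 0.10, 0.23, 0.14, 0.22, 0.02, 0.07, 0.03; M̄R̄ = 1.2500 / 11 = 0.1136
UCL = X̄ + 3·M̄R̄/d₂ = 7.3992 + 3 × 0.1136 / 1.128 = 7.7014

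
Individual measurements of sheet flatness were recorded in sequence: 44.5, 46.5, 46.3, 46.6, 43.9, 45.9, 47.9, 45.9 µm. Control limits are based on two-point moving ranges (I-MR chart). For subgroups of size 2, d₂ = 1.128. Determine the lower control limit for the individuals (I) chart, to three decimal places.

41.682

X̄ = (44.5 + 46.5 + 46.3 + 46.6 + 43.9 + 45.9 + 47.9 + 45.9) / 8 = 45.9375
Moving ranges: 2.0, 0.2, 0.3, 2.7, 2.0, 2.0, 2.0; M̄R̄ = 11.2000 / 7 = 1.6000
LCL = X̄ − 3·M̄R̄/d₂ = 45.9375 − 3 × 1.6000 / 1.128 = 41.6822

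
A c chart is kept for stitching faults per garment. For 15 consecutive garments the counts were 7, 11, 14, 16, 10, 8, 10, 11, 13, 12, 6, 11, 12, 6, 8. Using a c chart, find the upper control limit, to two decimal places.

c̄ = (7 + 11 + 14 + 16 + 10 + 8 + 10 + 11 + 13 + 12 + 6 + 11 + 12 + 6 + 8) / 15 = 155 / 15 = 10.3333
UCL = c̄ + 3√c̄ = 10.3333 + 3 × √10.3333 = 10.3333 + 3 × 3.2146 = 19.9770

19.98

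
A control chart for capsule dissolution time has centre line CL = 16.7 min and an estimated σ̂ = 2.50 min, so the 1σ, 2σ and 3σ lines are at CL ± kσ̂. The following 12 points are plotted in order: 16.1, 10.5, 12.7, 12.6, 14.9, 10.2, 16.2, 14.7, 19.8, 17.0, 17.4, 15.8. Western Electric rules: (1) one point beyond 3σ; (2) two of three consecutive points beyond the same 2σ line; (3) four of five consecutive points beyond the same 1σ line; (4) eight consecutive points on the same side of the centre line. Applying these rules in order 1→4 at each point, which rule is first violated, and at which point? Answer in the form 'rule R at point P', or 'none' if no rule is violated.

Zone of each point (C = within 1σ̂, B = 1σ̂–2σ̂, A = 2σ̂–3σ̂, * = beyond 3σ̂; sign = side of CL): 1:-C, 2:-A, 3:-B, 4:-B, 5:-C, 6:-A, 7:-C, 8:-C, 9:+B, 10:+C, 11:+C, 12:-C
Rule 3 (four of five consecutive points beyond the same 1σ limit) is satisfied at point 6.

rule 3 at point 6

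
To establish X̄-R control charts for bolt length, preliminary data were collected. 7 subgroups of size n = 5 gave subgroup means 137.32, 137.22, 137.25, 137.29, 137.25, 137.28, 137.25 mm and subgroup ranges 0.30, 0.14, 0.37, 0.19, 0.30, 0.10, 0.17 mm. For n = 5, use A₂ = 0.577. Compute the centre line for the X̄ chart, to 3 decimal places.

X̄̄ = (137.32 + 137.22 + 137.25 + 137.29 + 137.25 + 137.28 + 137.25) / 7 = 960.8600 / 7 = 137.2657
CL = X̄̄ = 137.2657

137.266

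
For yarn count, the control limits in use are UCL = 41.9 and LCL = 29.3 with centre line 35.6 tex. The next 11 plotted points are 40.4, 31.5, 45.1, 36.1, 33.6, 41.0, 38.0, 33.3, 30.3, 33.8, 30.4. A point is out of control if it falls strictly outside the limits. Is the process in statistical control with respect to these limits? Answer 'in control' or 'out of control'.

Compare each point to [29.3, 41.9]: sample 3 = 45.1 > UCL.

out of control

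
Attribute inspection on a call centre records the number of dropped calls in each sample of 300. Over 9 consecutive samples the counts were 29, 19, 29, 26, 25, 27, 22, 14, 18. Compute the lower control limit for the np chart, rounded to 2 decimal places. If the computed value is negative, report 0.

9.34

p̄ = Σdᵢ / (k·n) = 209 / (9 × 300) = 0.07741
LCL = np̄ − 3·√(np̄(1−p̄)) = 23.2222 − 3 × 4.6287 = 9.3362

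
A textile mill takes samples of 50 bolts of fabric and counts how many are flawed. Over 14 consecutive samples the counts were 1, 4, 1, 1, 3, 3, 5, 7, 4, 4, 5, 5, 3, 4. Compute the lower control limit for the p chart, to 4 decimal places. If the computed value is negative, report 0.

0.0000

p̄ = Σdᵢ / (k·n) = 50 / (14 × 50) = 0.07143
LCL = p̄ − 3·√(p̄(1−p̄)/n) = 0.07143 − 3 × 0.03642 = -0.03784 → 0 (negative, so LCL = 0)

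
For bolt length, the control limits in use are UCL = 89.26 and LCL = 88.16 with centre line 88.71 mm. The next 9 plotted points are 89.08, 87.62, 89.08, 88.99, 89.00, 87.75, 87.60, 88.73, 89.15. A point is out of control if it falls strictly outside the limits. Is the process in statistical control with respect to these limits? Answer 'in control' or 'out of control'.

Compare each point to [88.16, 89.26]: sample 2 = 87.62 < LCL; sample 6 = 87.75 < LCL; sample 7 = 87.60 < LCL.

out of control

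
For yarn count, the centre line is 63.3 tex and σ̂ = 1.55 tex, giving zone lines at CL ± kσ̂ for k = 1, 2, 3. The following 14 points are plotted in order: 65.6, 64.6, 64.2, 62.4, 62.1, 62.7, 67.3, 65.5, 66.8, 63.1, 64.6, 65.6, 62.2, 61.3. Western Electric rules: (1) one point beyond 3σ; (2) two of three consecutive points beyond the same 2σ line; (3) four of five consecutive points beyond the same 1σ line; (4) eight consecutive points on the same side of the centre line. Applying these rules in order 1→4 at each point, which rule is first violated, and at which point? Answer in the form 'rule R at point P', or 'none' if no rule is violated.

Zone of each point (C = within 1σ̂, B = 1σ̂–2σ̂, A = 2σ̂–3σ̂, * = beyond 3σ̂; sign = side of CL): 1:+B, 2:+C, 3:+C, 4:-C, 5:-C, 6:-C, 7:+A, 8:+B, 9:+A, 10:-C, 11:+C, 12:+B, 13:-C, 14:-B
Rule 2 (two of three consecutive points beyond the same 2σ limit) is satisfied at point 9.

rule 2 at point 9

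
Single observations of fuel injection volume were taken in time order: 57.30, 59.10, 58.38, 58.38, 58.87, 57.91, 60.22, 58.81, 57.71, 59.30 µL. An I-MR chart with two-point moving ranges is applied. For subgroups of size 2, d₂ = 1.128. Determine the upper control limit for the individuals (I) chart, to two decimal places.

X̄ = (57.30 + 59.10 + 58.38 + 58.38 + 58.87 + 57.91 + 60.22 + 58.81 + 57.71 + 59.30) / 10 = 58.5980
Moving ranges: 1.80, 0.72, 0.00, 0.49, 0.96, 2.31, 1.41, 1.10, 1.59; M̄R̄ = 10.3800 / 9 = 1.1533
UCL = X̄ + 3·M̄R̄/d₂ = 58.5980 + 3 × 1.1533 / 1.128 = 61.6654

61.67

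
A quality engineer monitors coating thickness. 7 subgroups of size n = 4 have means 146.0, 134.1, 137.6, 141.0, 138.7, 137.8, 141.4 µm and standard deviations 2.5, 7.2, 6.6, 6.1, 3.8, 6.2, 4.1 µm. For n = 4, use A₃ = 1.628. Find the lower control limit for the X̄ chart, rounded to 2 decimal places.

131.03

X̄̄ = (146.0 + 134.1 + 137.6 + 141.0 + 138.7 + 137.8 + 141.4) / 7 = 139.5143
s̄ = (2.5 + 7.2 + 6.6 + 6.1 + 3.8 + 6.2 + 4.1) / 7 = 5.2143
LCL = X̄̄ − A₃·s̄ = 139.5143 − 1.628 × 5.2143 = 131.0254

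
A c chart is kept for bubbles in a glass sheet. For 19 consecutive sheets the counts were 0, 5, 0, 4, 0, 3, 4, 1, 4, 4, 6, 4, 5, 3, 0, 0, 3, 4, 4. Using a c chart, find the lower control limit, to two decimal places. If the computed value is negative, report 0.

0.00

c̄ = (0 + 5 + 0 + 4 + 0 + 3 + 4 + 1 + 4 + 4 + 6 + 4 + 5 + 3 + 0 + 0 + 3 + 4 + 4) / 19 = 54 / 19 = 2.8421
LCL = c̄ − 3√c̄ = 2.8421 − 3 × 1.6859 = -2.2155 → 0 (cannot be negative)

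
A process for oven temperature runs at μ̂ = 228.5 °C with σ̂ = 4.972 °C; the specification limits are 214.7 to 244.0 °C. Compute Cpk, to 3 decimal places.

Cpu = (USL − μ̂) / (3σ̂) = (244.0 − 228.5) / (3 × 4.972) = 1.0392; Cpl = (μ̂ − LSL) / (3σ̂) = (228.5 − 214.7) / (3 × 4.972) = 0.9252; Cpk = min(Cpu, Cpl) = 0.9252

0.925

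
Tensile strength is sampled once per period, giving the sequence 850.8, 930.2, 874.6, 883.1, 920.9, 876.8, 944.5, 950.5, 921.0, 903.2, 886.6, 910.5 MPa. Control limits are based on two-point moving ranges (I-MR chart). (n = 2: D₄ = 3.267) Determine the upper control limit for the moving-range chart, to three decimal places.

Moving ranges: 79.4, 55.6, 8.5, 37.8, 44.1, 67.7, 6.0, 29.5, 17.8, 16.6, 23.9; M̄R̄ = 386.9000 / 11 = 35.1727
UCL_MR = D₄·M̄R̄ = 3.267 × 35.1727 = 114.9093

114.909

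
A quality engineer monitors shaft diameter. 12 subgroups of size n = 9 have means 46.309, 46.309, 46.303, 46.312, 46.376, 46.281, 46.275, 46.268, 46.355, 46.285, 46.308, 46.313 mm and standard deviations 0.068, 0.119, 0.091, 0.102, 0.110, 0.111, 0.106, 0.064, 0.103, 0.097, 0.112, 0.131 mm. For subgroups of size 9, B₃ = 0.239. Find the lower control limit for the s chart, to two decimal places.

0.02

s̄ = (0.068 + 0.119 + 0.091 + 0.102 + 0.110 + 0.111 + 0.106 + 0.064 + 0.103 + 0.097 + 0.112 + 0.131) / 12 = 0.1012
LCL_s = B₃·s̄ = 0.239 × 0.1012 = 0.0242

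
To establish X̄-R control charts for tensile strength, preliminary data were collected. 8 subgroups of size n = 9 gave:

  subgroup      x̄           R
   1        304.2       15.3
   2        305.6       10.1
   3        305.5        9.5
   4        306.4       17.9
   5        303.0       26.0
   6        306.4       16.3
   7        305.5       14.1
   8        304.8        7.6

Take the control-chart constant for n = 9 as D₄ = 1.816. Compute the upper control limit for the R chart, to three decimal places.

R̄ = (15.3 + 10.1 + 9.5 + 17.9 + 26.0 + 16.3 + 14.1 + 7.6) / 8 = 116.8000 / 8 = 14.6000
UCL_R = D₄·R̄ = 1.816 × 14.6000 = 26.5136

26.514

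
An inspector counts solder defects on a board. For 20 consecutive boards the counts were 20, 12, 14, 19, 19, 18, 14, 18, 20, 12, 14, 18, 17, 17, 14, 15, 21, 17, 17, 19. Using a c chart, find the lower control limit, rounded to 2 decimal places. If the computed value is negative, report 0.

4.47

c̄ = (20 + 12 + 14 + 19 + 19 + 18 + 14 + 18 + 20 + 12 + 14 + 18 + 17 + 17 + 14 + 15 + 21 + 17 + 17 + 19) / 20 = 335 / 20 = 16.7500
LCL = c̄ − 3√c̄ = 16.7500 − 3 × 4.0927 = 4.4720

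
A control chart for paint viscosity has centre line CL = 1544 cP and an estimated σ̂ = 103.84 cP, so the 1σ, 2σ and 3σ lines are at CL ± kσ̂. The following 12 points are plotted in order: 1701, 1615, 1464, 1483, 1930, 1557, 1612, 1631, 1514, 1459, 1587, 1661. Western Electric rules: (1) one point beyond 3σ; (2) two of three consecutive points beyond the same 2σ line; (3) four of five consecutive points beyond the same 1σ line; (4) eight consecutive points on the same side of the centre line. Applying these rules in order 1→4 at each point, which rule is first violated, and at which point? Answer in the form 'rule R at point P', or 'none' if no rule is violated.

rule 1 at point 5

Zone of each point (C = within 1σ̂, B = 1σ̂–2σ̂, A = 2σ̂–3σ̂, * = beyond 3σ̂; sign = side of CL): 1:+B, 2:+C, 3:-C, 4:-C, 5:+*, 6:+C, 7:+C, 8:+C, 9:-C, 10:-C, 11:+C, 12:+B
Rule 1 (one point beyond the 3σ limits) is satisfied at point 5.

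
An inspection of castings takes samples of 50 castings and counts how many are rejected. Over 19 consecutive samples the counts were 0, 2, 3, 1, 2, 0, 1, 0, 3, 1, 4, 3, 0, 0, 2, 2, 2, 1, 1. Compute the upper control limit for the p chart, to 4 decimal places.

p̄ = Σdᵢ / (k·n) = 28 / (19 × 50) = 0.02947
UCL = p̄ + 3·√(p̄(1−p̄)/n) = 0.02947 + 3 × √(0.02947×0.97053/50) = 0.02947 + 3 × 0.02392 = 0.10123

0.1012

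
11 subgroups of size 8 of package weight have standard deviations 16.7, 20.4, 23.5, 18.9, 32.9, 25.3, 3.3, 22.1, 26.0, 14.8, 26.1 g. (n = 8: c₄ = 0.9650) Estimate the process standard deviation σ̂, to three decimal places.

s̄ = (16.7 + 20.4 + 23.5 + 18.9 + 32.9 + 25.3 + 3.3 + 22.1 + 26.0 + 14.8 + 26.1) / 11 = 20.9091
σ̂ = s̄ / c₄ = 20.9091 / 0.9650 = 21.6675

21.667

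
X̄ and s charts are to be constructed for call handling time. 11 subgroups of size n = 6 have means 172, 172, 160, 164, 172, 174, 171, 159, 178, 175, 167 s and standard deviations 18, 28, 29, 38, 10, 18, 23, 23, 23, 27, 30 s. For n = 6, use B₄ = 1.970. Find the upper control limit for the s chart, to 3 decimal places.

s̄ = (18 + 28 + 29 + 38 + 10 + 18 + 23 + 23 + 23 + 27 + 30) / 11 = 24.2727
UCL_s = B₄·s̄ = 1.970 × 24.2727 = 47.8173

47.817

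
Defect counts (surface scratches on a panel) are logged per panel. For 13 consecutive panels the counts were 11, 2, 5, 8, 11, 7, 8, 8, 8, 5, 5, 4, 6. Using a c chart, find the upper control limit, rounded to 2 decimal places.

c̄ = (11 + 2 + 5 + 8 + 11 + 7 + 8 + 8 + 8 + 5 + 5 + 4 + 6) / 13 = 88 / 13 = 6.7692
UCL = c̄ + 3√c̄ = 6.7692 + 3 × √6.7692 = 6.7692 + 3 × 2.6018 = 14.5746

14.57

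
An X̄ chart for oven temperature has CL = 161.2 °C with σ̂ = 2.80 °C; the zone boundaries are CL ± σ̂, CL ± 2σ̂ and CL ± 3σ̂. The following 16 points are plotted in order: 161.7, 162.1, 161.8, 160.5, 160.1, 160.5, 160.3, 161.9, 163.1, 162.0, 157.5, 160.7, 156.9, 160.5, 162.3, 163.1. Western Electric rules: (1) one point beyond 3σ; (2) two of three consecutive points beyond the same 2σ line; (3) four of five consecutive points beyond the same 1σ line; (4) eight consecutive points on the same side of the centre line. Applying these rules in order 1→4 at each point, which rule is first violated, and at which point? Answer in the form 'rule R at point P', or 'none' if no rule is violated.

none

Zone of each point (C = within 1σ̂, B = 1σ̂–2σ̂, A = 2σ̂–3σ̂, * = beyond 3σ̂; sign = side of CL): 1:+C, 2:+C, 3:+C, 4:-C, 5:-C, 6:-C, 7:-C, 8:+C, 9:+C, 10:+C, 11:-B, 12:-C, 13:-B, 14:-C, 15:+C, 16:+C
No rule fires across all 16 points.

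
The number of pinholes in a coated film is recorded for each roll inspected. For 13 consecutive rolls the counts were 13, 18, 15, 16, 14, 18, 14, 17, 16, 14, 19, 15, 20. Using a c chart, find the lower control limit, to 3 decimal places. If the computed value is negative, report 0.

4.048

c̄ = (13 + 18 + 15 + 16 + 14 + 18 + 14 + 17 + 16 + 14 + 19 + 15 + 20) / 13 = 209 / 13 = 16.0769
LCL = c̄ − 3√c̄ = 16.0769 − 3 × 4.0096 = 4.0481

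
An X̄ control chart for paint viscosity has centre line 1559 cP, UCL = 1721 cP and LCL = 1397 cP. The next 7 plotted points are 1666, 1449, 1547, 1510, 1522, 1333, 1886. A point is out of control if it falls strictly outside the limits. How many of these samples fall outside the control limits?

2

Compare each point to [1397, 1721]: sample 6 = 1333 < LCL; sample 7 = 1886 > UCL.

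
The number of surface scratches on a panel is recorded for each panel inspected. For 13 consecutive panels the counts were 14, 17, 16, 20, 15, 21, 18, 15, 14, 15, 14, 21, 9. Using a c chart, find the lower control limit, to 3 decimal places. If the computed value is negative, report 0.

c̄ = (14 + 17 + 16 + 20 + 15 + 21 + 18 + 15 + 14 + 15 + 14 + 21 + 9) / 13 = 209 / 13 = 16.0769
LCL = c̄ − 3√c̄ = 16.0769 − 3 × 4.0096 = 4.0481

4.048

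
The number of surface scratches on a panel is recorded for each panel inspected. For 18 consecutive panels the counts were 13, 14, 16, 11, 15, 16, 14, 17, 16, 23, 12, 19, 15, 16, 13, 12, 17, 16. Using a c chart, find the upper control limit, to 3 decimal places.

c̄ = (13 + 14 + 16 + 11 + 15 + 16 + 14 + 17 + 16 + 23 + 12 + 19 + 15 + 16 + 13 + 12 + 17 + 16) / 18 = 275 / 18 = 15.2778
UCL = c̄ + 3√c̄ = 15.2778 + 3 × √15.2778 = 15.2778 + 3 × 3.9087 = 27.0038

27.004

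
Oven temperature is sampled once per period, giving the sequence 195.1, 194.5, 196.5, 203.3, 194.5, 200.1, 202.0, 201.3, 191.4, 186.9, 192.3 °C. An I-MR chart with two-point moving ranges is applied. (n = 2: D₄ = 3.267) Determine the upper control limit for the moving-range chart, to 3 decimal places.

15.094

Moving ranges: 0.6, 2.0, 6.8, 8.8, 5.6, 1.9, 0.7, 9.9, 4.5, 5.4; M̄R̄ = 46.2000 / 10 = 4.6200
UCL_MR = D₄·M̄R̄ = 3.267 × 4.6200 = 15.0935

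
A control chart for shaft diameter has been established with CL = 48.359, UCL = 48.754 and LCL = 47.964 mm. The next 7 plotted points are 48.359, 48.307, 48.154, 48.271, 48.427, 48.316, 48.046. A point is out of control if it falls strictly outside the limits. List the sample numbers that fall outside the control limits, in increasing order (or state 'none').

All 7 points lie within [47.964, 48.754].

none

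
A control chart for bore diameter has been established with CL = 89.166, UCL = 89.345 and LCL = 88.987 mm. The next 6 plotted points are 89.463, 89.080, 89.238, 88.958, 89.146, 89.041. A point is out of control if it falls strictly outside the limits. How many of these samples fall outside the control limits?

2

Compare each point to [88.987, 89.345]: sample 1 = 89.463 > UCL; sample 4 = 88.958 < LCL.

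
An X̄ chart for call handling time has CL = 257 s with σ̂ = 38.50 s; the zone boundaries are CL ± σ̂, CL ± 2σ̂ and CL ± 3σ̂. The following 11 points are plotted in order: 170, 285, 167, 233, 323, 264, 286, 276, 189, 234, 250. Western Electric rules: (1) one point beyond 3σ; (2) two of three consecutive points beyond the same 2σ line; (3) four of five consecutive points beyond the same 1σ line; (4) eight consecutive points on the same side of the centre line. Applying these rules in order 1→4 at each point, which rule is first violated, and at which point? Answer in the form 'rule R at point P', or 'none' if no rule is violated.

rule 2 at point 3

Zone of each point (C = within 1σ̂, B = 1σ̂–2σ̂, A = 2σ̂–3σ̂, * = beyond 3σ̂; sign = side of CL): 1:-A, 2:+C, 3:-A, 4:-C, 5:+B, 6:+C, 7:+C, 8:+C, 9:-B, 10:-C, 11:-C
Rule 2 (two of three consecutive points beyond the same 2σ limit) is satisfied at point 3.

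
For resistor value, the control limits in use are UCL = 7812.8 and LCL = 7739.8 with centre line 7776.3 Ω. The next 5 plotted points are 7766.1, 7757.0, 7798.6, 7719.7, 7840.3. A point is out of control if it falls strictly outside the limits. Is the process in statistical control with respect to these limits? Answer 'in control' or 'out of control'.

Compare each point to [7739.8, 7812.8]: sample 4 = 7719.7 < LCL; sample 5 = 7840.3 > UCL.

out of control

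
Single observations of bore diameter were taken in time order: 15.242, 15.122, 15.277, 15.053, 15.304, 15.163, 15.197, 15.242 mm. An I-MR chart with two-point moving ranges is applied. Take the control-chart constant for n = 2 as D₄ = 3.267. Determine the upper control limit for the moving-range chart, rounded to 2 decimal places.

0.45

Moving ranges: 0.120, 0.155, 0.224, 0.251, 0.141, 0.034, 0.045; M̄R̄ = 0.9700 / 7 = 0.1386
UCL_MR = D₄·M̄R̄ = 3.267 × 0.1386 = 0.4527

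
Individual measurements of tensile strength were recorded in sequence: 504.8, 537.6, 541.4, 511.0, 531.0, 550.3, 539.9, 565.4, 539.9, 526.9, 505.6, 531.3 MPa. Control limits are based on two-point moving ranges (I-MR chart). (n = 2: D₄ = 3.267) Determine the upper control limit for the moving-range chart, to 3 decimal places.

Moving ranges: 32.8, 3.8, 30.4, 20.0, 19.3, 10.4, 25.5, 25.5, 13.0, 21.3, 25.7; M̄R̄ = 227.7000 / 11 = 20.7000
UCL_MR = D₄·M̄R̄ = 3.267 × 20.7000 = 67.6269

67.627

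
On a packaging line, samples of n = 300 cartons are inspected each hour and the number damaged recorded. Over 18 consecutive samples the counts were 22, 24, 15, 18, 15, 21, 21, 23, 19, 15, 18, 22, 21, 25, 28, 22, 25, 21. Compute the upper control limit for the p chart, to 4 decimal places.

p̄ = Σdᵢ / (k·n) = 375 / (18 × 300) = 0.06944
UCL = p̄ + 3·√(p̄(1−p̄)/n) = 0.06944 + 3 × √(0.06944×0.93056/300) = 0.06944 + 3 × 0.01468 = 0.11347

0.1135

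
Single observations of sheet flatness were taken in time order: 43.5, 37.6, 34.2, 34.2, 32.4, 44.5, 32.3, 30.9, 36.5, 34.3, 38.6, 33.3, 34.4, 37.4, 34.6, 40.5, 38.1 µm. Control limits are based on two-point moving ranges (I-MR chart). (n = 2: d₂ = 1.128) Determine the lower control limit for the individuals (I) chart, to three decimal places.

X̄ = (43.5 + 37.6 + 34.2 + 34.2 + 32.4 + 44.5 + 32.3 + 30.9 + 36.5 + 34.3 + 38.6 + 33.3 + 34.4 + 37.4 + 34.6 + 40.5 + 38.1) / 17 = 36.3118
Moving ranges: 5.9, 3.4, 0.0, 1.8, 12.1, 12.2, 1.4, 5.6, 2.2, 4.3, 5.3, 1.1, 3.0, 2.8, 5.9, 2.4; M̄R̄ = 69.4000 / 16 = 4.3375
LCL = X̄ − 3·M̄R̄/d₂ = 36.3118 − 3 × 4.3375 / 1.128 = 24.7759

24.776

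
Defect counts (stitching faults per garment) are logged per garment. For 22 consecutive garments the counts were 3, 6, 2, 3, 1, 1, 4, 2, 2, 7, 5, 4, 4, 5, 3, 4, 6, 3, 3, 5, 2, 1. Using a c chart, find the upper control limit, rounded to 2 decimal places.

9.03

c̄ = (3 + 6 + 2 + 3 + 1 + 1 + 4 + 2 + 2 + 7 + 5 + 4 + 4 + 5 + 3 + 4 + 6 + 3 + 3 + 5 + 2 + 1) / 22 = 76 / 22 = 3.4545
UCL = c̄ + 3√c̄ = 3.4545 + 3 × √3.4545 = 3.4545 + 3 × 1.8586 = 9.0305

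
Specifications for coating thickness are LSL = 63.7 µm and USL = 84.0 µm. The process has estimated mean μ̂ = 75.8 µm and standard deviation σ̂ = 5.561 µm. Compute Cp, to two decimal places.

Cp = (USL − LSL) / (6σ̂) = (84.0 − 63.7) / (6 × 5.561) = 20.3000 / 33.3660 = 0.6084

0.61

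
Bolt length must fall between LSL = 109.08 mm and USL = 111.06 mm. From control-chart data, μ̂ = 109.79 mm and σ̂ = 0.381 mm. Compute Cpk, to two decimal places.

0.62

Cpu = (USL − μ̂) / (3σ̂) = (111.06 − 109.79) / (3 × 0.381) = 1.1111; Cpl = (μ̂ − LSL) / (3σ̂) = (109.79 − 109.08) / (3 × 0.381) = 0.6212; Cpk = min(Cpu, Cpl) = 0.6212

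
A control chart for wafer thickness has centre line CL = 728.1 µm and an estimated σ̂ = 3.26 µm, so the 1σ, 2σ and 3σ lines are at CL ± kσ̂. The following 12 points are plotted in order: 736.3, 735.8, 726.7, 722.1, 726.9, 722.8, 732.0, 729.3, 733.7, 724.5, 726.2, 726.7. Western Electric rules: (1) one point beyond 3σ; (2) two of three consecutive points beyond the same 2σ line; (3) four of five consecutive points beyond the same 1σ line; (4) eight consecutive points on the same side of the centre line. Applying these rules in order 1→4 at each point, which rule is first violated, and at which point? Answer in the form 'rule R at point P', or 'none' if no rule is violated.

rule 2 at point 2

Zone of each point (C = within 1σ̂, B = 1σ̂–2σ̂, A = 2σ̂–3σ̂, * = beyond 3σ̂; sign = side of CL): 1:+A, 2:+A, 3:-C, 4:-B, 5:-C, 6:-B, 7:+B, 8:+C, 9:+B, 10:-B, 11:-C, 12:-C
Rule 2 (two of three consecutive points beyond the same 2σ limit) is satisfied at point 2.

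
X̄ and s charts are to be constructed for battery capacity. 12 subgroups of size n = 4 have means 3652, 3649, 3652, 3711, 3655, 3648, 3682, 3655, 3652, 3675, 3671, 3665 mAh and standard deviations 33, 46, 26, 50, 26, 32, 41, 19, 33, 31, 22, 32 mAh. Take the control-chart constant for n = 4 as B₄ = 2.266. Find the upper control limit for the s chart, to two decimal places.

s̄ = (33 + 46 + 26 + 50 + 26 + 32 + 41 + 19 + 33 + 31 + 22 + 32) / 12 = 32.5833
UCL_s = B₄·s̄ = 2.266 × 32.5833 = 73.8338

73.83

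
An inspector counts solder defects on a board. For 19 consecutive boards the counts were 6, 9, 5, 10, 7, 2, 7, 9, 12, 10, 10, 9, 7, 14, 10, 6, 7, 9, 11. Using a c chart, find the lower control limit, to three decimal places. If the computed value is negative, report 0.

c̄ = (6 + 9 + 5 + 10 + 7 + 2 + 7 + 9 + 12 + 10 + 10 + 9 + 7 + 14 + 10 + 6 + 7 + 9 + 11) / 19 = 160 / 19 = 8.4211
LCL = c̄ − 3√c̄ = 8.4211 − 3 × 2.9019 = -0.2847 → 0 (cannot be negative)

0.000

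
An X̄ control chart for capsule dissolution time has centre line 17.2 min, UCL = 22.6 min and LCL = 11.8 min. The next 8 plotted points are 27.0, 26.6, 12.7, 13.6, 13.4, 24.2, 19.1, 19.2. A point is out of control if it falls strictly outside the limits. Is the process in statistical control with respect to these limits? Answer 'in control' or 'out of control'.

out of control

Compare each point to [11.8, 22.6]: sample 1 = 27.0 > UCL; sample 2 = 26.6 > UCL; sample 6 = 24.2 > UCL.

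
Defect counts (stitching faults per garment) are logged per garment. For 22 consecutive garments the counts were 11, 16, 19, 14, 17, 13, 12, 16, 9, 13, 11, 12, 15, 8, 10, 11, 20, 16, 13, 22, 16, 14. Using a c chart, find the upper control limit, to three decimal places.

c̄ = (11 + 16 + 19 + 14 + 17 + 13 + 12 + 16 + 9 + 13 + 11 + 12 + 15 + 8 + 10 + 11 + 20 + 16 + 13 + 22 + 16 + 14) / 22 = 308 / 22 = 14.0000
UCL = c̄ + 3√c̄ = 14.0000 + 3 × √14.0000 = 14.0000 + 3 × 3.7417 = 25.2250

25.225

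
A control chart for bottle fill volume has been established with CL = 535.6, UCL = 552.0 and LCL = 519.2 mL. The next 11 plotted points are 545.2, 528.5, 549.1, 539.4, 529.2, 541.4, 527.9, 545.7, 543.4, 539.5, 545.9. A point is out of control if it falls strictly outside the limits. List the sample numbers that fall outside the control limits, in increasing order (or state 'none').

All 11 points lie within [519.2, 552.0].

none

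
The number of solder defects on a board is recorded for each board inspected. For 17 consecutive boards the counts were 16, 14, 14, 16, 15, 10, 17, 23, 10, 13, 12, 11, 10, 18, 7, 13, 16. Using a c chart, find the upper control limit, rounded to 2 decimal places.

24.98

c̄ = (16 + 14 + 14 + 16 + 15 + 10 + 17 + 23 + 10 + 13 + 12 + 11 + 10 + 18 + 7 + 13 + 16) / 17 = 235 / 17 = 13.8235
UCL = c̄ + 3√c̄ = 13.8235 + 3 × √13.8235 = 13.8235 + 3 × 3.7180 = 24.9775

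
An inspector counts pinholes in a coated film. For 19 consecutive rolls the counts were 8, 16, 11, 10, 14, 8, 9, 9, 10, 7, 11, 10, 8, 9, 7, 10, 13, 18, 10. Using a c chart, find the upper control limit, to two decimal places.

c̄ = (8 + 16 + 11 + 10 + 14 + 8 + 9 + 9 + 10 + 7 + 11 + 10 + 8 + 9 + 7 + 10 + 13 + 18 + 10) / 19 = 198 / 19 = 10.4211
UCL = c̄ + 3√c̄ = 10.4211 + 3 × √10.4211 = 10.4211 + 3 × 3.2282 = 20.1055

20.11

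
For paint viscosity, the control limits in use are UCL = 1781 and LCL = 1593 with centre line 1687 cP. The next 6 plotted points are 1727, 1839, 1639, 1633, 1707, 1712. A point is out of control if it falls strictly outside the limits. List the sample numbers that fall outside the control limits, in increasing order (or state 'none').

Compare each point to [1593, 1781]: sample 2 = 1839 > UCL.

2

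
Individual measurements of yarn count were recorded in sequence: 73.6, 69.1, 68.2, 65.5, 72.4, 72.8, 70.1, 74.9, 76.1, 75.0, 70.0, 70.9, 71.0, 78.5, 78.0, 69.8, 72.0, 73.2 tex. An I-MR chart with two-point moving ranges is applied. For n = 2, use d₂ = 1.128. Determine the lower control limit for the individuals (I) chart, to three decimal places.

64.336

X̄ = (73.6 + 69.1 + 68.2 + 65.5 + 72.4 + 72.8 + 70.1 + 74.9 + 76.1 + 75.0 + 70.0 + 70.9 + 71.0 + 78.5 + 78.0 + 69.8 + 72.0 + 73.2) / 18 = 72.2833
Moving ranges: 4.5, 0.9, 2.7, 6.9, 0.4, 2.7, 4.8, 1.2, 1.1, 5.0, 0.9, 0.1, 7.5, 0.5, 8.2, 2.2, 1.2; M̄R̄ = 50.8000 / 17 = 2.9882
LCL = X̄ − 3·M̄R̄/d₂ = 72.2833 − 3 × 2.9882 / 1.128 = 64.3359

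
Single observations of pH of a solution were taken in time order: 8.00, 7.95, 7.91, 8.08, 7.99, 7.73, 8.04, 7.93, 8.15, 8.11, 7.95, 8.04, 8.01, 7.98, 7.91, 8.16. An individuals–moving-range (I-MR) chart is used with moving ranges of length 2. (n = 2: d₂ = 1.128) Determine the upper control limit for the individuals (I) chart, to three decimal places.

X̄ = (8.00 + 7.95 + 7.91 + 8.08 + 7.99 + 7.73 + 8.04 + 7.93 + 8.15 + 8.11 + 7.95 + 8.04 + 8.01 + 7.98 + 7.91 + 8.16) / 16 = 7.9962
Moving ranges: 0.05, 0.04, 0.17, 0.09, 0.26, 0.31, 0.11, 0.22, 0.04, 0.16, 0.09, 0.03, 0.03, 0.07, 0.25; M̄R̄ = 1.9200 / 15 = 0.1280
UCL = X̄ + 3·M̄R̄/d₂ = 7.9962 + 3 × 0.1280 / 1.128 = 8.3367

8.337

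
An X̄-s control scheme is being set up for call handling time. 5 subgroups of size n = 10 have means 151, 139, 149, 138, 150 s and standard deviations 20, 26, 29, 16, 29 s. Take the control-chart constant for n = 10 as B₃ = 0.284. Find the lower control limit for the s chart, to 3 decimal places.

s̄ = (20 + 26 + 29 + 16 + 29) / 5 = 24.0000
LCL_s = B₃·s̄ = 0.284 × 24.0000 = 6.8160

6.816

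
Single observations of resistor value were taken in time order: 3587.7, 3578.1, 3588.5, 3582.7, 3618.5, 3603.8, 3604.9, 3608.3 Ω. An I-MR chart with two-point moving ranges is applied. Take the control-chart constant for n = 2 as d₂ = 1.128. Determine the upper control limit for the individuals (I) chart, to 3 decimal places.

3627.262

X̄ = (3587.7 + 3578.1 + 3588.5 + 3582.7 + 3618.5 + 3603.8 + 3604.9 + 3608.3) / 8 = 3596.5625
Moving ranges: 9.6, 10.4, 5.8, 35.8, 14.7, 1.1, 3.4; M̄R̄ = 80.8000 / 7 = 11.5429
UCL = X̄ + 3·M̄R̄/d₂ = 3596.5625 + 3 × 11.5429 / 1.128 = 3627.2616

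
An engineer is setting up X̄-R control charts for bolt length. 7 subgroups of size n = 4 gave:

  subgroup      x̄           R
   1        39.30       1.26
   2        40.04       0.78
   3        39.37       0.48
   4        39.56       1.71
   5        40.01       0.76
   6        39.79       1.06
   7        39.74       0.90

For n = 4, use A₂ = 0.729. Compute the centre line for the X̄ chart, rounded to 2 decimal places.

X̄̄ = (39.30 + 40.04 + 39.37 + 39.56 + 40.01 + 39.79 + 39.74) / 7 = 277.8100 / 7 = 39.6871
CL = X̄̄ = 39.6871

39.69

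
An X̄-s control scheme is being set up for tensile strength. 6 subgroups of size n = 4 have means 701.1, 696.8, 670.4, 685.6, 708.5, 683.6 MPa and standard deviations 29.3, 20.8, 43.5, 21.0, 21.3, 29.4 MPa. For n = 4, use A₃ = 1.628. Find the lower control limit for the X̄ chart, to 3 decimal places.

X̄̄ = (701.1 + 696.8 + 670.4 + 685.6 + 708.5 + 683.6) / 6 = 691.0000
s̄ = (29.3 + 20.8 + 43.5 + 21.0 + 21.3 + 29.4) / 6 = 27.5500
LCL = X̄̄ − A₃·s̄ = 691.0000 − 1.628 × 27.5500 = 646.1486

646.149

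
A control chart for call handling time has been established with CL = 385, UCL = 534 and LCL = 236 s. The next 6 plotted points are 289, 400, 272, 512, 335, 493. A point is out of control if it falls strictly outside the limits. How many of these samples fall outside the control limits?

0

All 6 points lie within [236, 534].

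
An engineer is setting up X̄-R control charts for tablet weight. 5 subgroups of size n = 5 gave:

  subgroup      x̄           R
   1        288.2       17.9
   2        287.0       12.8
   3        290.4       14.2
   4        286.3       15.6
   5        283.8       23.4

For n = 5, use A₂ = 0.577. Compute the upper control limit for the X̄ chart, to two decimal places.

X̄̄ = (288.2 + 287.0 + 290.4 + 286.3 + 283.8) / 5 = 1435.7000 / 5 = 287.1400
R̄ = (17.9 + 12.8 + 14.2 + 15.6 + 23.4) / 5 = 83.9000 / 5 = 16.7800
UCL = X̄̄ + A₂·R̄ = 287.1400 + 0.577 × 16.7800 = 296.8221

296.82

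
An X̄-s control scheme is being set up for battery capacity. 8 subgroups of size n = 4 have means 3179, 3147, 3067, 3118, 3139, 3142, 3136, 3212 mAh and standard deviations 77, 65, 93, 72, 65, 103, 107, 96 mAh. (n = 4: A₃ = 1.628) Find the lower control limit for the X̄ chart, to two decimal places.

3004.53

X̄̄ = (3179 + 3147 + 3067 + 3118 + 3139 + 3142 + 3136 + 3212) / 8 = 3142.5000
s̄ = (77 + 65 + 93 + 72 + 65 + 103 + 107 + 96) / 8 = 84.7500
LCL = X̄̄ − A₃·s̄ = 3142.5000 − 1.628 × 84.7500 = 3004.5270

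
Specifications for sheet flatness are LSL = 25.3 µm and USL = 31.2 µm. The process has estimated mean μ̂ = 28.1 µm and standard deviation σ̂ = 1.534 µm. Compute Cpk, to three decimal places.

Cpu = (USL − μ̂) / (3σ̂) = (31.2 − 28.1) / (3 × 1.534) = 0.6736; Cpl = (μ̂ − LSL) / (3σ̂) = (28.1 − 25.3) / (3 × 1.534) = 0.6084; Cpk = min(Cpu, Cpl) = 0.6084

0.608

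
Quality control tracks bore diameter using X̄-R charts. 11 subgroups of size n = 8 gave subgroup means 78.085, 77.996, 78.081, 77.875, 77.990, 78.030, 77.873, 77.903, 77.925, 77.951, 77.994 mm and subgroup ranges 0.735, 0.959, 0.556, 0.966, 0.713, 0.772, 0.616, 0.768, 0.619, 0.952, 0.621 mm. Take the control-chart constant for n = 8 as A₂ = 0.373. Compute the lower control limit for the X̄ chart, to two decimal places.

X̄̄ = (78.085 + 77.996 + 78.081 + 77.875 + 77.990 + 78.030 + 77.873 + 77.903 + 77.925 + 77.951 + 77.994) / 11 = 857.7030 / 11 = 77.9730
R̄ = (0.735 + 0.959 + 0.556 + 0.966 + 0.713 + 0.772 + 0.616 + 0.768 + 0.619 + 0.952 + 0.621) / 11 = 8.2770 / 11 = 0.7525
LCL = X̄̄ − A₂·R̄ = 77.9730 − 0.373 × 0.7525 = 77.6923

77.69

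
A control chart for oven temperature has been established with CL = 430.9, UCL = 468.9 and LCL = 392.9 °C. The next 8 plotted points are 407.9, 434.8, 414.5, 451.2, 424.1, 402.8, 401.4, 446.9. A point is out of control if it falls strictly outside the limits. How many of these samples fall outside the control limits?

0

All 8 points lie within [392.9, 468.9].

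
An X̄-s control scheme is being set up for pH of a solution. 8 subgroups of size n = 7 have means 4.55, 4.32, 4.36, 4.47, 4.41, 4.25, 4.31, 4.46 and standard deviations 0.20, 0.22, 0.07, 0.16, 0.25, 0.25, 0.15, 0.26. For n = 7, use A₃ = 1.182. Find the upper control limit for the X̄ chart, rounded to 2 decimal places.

X̄̄ = (4.55 + 4.32 + 4.36 + 4.47 + 4.41 + 4.25 + 4.31 + 4.46) / 8 = 4.3913
s̄ = (0.20 + 0.22 + 0.07 + 0.16 + 0.25 + 0.25 + 0.15 + 0.26) / 8 = 0.1950
UCL = X̄̄ + A₃·s̄ = 4.3913 + 1.182 × 0.1950 = 4.6217

4.62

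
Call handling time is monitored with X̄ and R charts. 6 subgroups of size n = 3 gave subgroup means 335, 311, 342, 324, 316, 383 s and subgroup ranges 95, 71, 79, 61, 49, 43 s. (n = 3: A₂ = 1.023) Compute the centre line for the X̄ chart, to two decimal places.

X̄̄ = (335 + 311 + 342 + 324 + 316 + 383) / 6 = 2011.0000 / 6 = 335.1667
CL = X̄̄ = 335.1667

335.17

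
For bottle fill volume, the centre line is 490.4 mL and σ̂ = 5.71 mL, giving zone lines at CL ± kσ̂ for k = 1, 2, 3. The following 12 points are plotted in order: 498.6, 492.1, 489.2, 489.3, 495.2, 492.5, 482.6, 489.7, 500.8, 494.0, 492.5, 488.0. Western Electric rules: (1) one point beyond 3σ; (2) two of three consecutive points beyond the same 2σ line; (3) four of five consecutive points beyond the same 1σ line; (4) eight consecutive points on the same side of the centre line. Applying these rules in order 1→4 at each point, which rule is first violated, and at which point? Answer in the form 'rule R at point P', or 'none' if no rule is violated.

Zone of each point (C = within 1σ̂, B = 1σ̂–2σ̂, A = 2σ̂–3σ̂, * = beyond 3σ̂; sign = side of CL): 1:+B, 2:+C, 3:-C, 4:-C, 5:+C, 6:+C, 7:-B, 8:-C, 9:+B, 10:+C, 11:+C, 12:-C
No rule fires across all 12 points.

none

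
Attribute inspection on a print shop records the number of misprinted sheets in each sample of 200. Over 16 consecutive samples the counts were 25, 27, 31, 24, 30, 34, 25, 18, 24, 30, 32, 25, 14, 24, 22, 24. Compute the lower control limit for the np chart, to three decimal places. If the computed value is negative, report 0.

p̄ = Σdᵢ / (k·n) = 409 / (16 × 200) = 0.12781
LCL = np̄ − 3·√(np̄(1−p̄)) = 25.5625 − 3 × 4.7218 = 11.3971

11.397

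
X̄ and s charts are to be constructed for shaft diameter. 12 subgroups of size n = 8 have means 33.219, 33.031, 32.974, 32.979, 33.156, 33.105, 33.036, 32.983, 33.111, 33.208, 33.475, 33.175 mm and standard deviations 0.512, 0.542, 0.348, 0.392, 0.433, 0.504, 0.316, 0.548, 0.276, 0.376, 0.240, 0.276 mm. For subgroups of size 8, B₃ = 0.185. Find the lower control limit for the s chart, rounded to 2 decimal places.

0.07

s̄ = (0.512 + 0.542 + 0.348 + 0.392 + 0.433 + 0.504 + 0.316 + 0.548 + 0.276 + 0.376 + 0.240 + 0.276) / 12 = 0.3969
LCL_s = B₃·s̄ = 0.185 × 0.3969 = 0.0734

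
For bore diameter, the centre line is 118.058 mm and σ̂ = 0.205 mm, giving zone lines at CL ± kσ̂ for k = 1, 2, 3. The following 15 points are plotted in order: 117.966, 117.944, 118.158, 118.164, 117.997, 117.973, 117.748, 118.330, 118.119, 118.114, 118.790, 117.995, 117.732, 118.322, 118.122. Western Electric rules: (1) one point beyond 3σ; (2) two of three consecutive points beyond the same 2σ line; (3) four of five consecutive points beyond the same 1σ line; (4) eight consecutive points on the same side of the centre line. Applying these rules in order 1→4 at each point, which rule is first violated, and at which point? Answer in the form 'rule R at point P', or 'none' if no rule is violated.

rule 1 at point 11

Zone of each point (C = within 1σ̂, B = 1σ̂–2σ̂, A = 2σ̂–3σ̂, * = beyond 3σ̂; sign = side of CL): 1:-C, 2:-C, 3:+C, 4:+C, 5:-C, 6:-C, 7:-B, 8:+B, 9:+C, 10:+C, 11:+*, 12:-C, 13:-B, 14:+B, 15:+C
Rule 1 (one point beyond the 3σ limits) is satisfied at point 11.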